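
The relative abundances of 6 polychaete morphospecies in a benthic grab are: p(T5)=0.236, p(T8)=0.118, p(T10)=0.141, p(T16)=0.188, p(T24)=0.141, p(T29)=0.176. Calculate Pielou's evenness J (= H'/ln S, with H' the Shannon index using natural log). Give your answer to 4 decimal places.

H' = −Σ pᵢ ln pᵢ = −((-0.340766) + (-0.252174) + (-0.276218) + (-0.314207) + (-0.276218) + (-0.305760)) = 1.765344 (working shown to 6 dp, full precision carried).
With S = 6 species, ln S = 1.791759, so J = 1.765344/1.791759 = 0.985257, i.e. 0.9853 to 4 decimal places.

0.9853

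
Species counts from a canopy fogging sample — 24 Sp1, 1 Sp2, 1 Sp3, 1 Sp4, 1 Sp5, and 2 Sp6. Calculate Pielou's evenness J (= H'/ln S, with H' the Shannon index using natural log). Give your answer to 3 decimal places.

0.453

Total N = 24+1+1+1+1+2 = 30, so the proportions are 0.8, 0.03333, 0.03333, 0.03333, 0.03333, 0.06667 (working shown to 5 dp, full precision carried).
H' = −Σ pᵢ ln pᵢ = −((-0.17851) + (-0.11337) + (-0.11337) + (-0.11337) + (-0.11337) + (-0.18054)) = 0.81254.
With S = 6 species, ln S = 1.79176, so J = 0.81254/1.79176 = 0.45349, i.e. 0.453 to 3 decimal places.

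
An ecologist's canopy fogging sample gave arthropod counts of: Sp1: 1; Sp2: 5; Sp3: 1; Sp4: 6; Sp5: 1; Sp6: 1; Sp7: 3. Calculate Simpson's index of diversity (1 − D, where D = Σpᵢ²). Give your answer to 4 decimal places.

0.7716

Total N = 1+5+1+6+1+1+3 = 18, so the proportions are 0.055556, 0.277778, 0.055556, 0.333333, 0.055556, 0.055556, 0.166667 (working shown to 6 dp, full precision carried).
D = 0.055556² + 0.277778² + 0.055556² + 0.333333² + 0.055556² + 0.055556² + 0.166667² = 0.003086 + 0.077160 + 0.003086 + 0.111111 + 0.003086 + 0.003086 + 0.027778 = 0.228395.
So 1 − D = 0.771605, i.e. 0.7716 to 4 decimal places.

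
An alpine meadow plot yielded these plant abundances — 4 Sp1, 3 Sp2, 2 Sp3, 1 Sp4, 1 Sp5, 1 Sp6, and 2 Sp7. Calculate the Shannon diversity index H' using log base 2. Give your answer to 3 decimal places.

Total N = 4+3+2+1+1+1+2 = 14, so the proportions are 0.28571, 0.21429, 0.14286, 0.07143, 0.07143, 0.07143, 0.14286 (working shown to 5 dp, full precision carried).
Each pᵢ log₂ pᵢ term: 0.28571×(-1.80735)=-0.51639, 0.21429×(-2.22239)=-0.47623, 0.14286×(-2.80735)=-0.40105, 0.07143×(-3.80735)=-0.27195, 0.07143×(-3.80735)=-0.27195, 0.07143×(-3.80735)=-0.27195, 0.14286×(-2.80735)=-0.40105.
Sum = -2.61058, so H' = 2.611.

2.611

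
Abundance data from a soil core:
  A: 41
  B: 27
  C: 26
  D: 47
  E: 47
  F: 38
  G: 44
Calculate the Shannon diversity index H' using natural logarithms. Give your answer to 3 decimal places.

Total N = 41+27+26+47+47+38+44 = 270, so the proportions are 0.15185, 0.1, 0.0963, 0.17407, 0.17407, 0.14074, 0.16296 (working shown to 5 dp, full precision carried).
Each pᵢ ln pᵢ term: 0.15185×(-1.88485)=-0.28622, 0.1×(-2.30259)=-0.23026, 0.0963×(-2.34033)=-0.22536, 0.17407×(-1.74827)=-0.30433, 0.17407×(-1.74827)=-0.30433, 0.14074×(-1.96084)=-0.27597, 0.16296×(-1.81423)=-0.29565.
Sum = -1.92212, so H' = 1.922.

1.922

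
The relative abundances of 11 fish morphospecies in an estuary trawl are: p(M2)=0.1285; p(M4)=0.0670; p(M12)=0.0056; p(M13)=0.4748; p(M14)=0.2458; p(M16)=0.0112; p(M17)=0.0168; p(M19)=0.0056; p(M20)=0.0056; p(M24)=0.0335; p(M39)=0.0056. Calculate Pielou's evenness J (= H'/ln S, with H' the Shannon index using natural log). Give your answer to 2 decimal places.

0.62

H' = −Σ pᵢ ln pᵢ = −((-0.2637) + (-0.1811) + (-0.0290) + (-0.3537) + (-0.3449) + (-0.0503) + (-0.0687) + (-0.0290) + (-0.0290) + (-0.1138) + (-0.0290)) = 1.4922 (working shown to 4 dp, full precision carried).
With S = 11 species, ln S = 2.3979, so J = 1.4922/2.3979 = 0.6223, i.e. 0.62 to 2 decimal places.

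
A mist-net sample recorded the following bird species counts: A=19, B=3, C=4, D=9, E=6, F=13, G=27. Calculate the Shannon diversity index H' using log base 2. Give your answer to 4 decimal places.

Total N = 19+3+4+9+6+13+27 = 81, so the proportions are 0.234568, 0.037037, 0.049383, 0.111111, 0.074074, 0.160494, 0.333333 (working shown to 6 dp, full precision carried).
Each pᵢ log₂ pᵢ term: 0.234568×(-2.091922)=-0.490698, 0.037037×(-4.754888)=-0.176107, 0.049383×(-4.339850)=-0.214314, 0.111111×(-3.169925)=-0.352214, 0.074074×(-3.754888)=-0.278140, 0.160494×(-2.639410)=-0.423609, 0.333333×(-1.584963)=-0.528321.
Sum = -2.463402, so H' = 2.4634.

2.4634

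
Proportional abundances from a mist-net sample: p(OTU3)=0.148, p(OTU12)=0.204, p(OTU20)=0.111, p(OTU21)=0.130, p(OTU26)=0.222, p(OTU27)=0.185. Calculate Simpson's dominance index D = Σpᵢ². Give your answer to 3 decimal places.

D = 0.148² + 0.204² + 0.111² + 0.13² + 0.222² + 0.185² = 0.02190 + 0.04162 + 0.01232 + 0.01690 + 0.04928 + 0.03422 = 0.17625 (working shown to 5 dp, full precision carried).
To 3 decimal places, D = 0.176.

0.176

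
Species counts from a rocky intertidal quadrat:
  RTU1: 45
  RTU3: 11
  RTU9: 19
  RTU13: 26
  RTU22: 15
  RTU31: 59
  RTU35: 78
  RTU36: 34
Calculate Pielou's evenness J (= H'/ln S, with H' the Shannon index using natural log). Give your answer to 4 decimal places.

0.9132

Total N = 45+11+19+26+15+59+78+34 = 287, so the proportions are 0.156794, 0.038328, 0.066202, 0.090592, 0.052265, 0.205575, 0.271777, 0.118467 (working shown to 6 dp, full precision carried).
H' = −Σ pᵢ ln pᵢ = −((-0.290512) + (-0.125009) + (-0.179742) + (-0.217547) + (-0.154256) + (-0.325208) + (-0.354064) + (-0.252704)) = 1.899041.
With S = 8 species, ln S = 2.079442, so J = 1.899041/2.079442 = 0.913246, i.e. 0.9132 to 4 decimal places.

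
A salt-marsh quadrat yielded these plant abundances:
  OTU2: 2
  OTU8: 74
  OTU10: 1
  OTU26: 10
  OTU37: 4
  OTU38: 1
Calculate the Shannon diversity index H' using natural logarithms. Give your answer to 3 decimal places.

0.734

Total N = 2+74+1+10+4+1 = 92, so the proportions are 0.02174, 0.80435, 0.01087, 0.1087, 0.04348, 0.01087 (working shown to 5 dp, full precision carried).
Each pᵢ ln pᵢ term: 0.02174×(-3.82864)=-0.08323, 0.80435×(-0.21772)=-0.17513, 0.01087×(-4.52179)=-0.04915, 0.1087×(-2.21920)=-0.24122, 0.04348×(-3.13549)=-0.13633, 0.01087×(-4.52179)=-0.04915.
Sum = -0.73420, so H' = 0.734.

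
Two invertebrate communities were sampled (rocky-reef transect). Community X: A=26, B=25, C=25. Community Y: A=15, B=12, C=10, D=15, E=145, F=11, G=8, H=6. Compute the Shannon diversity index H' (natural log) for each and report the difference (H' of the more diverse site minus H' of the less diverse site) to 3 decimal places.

0.208

Community X: N=76, proportions 0.34211, 0.32895, 0.32895, giving H' = 1.09844 (working shown to 5 dp, full precision carried).
Community Y: N=222, proportions 0.06757, 0.05405, 0.04505, 0.06757, 0.65315, 0.04955, 0.03604, 0.02703, giving H' = 1.30594.
Difference = |1.09844 − 1.30594| = 0.20750, i.e. 0.208 to 3 decimal places.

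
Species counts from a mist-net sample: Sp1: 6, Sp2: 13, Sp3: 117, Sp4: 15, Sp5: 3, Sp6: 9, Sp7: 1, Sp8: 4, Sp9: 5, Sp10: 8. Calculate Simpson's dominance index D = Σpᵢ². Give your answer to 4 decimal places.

0.4370

Total N = 6+13+117+15+3+9+1+4+5+8 = 181, so the proportions are 0.033149, 0.071823, 0.646409, 0.082873, 0.016575, 0.049724, 0.005525, 0.022099, 0.027624, 0.044199 (working shown to 6 dp, full precision carried).
D = 0.033149² + 0.071823² + 0.646409² + 0.082873² + 0.016575² + 0.049724² + 0.005525² + 0.022099² + 0.027624² + 0.044199² = 0.001099 + 0.005159 + 0.417844 + 0.006868 + 0.000275 + 0.002472 + 0.000031 + 0.000488 + 0.000763 + 0.001954 = 0.436952.
To 4 decimal places, D = 0.4370.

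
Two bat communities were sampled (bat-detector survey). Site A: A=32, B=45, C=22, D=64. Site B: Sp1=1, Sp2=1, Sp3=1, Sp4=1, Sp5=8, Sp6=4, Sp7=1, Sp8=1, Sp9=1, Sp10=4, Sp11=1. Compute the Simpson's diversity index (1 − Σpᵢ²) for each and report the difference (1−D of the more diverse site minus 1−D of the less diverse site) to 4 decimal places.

Site A: N=163, proportions 0.19631902, 0.27607362, 0.13496933, 0.39263804, giving 1−D = 0.71286085 (working shown to 8 dp, full precision carried).
Site B: N=24, proportions 0.04166667, 0.04166667, 0.04166667, 0.04166667, 0.33333333, 0.16666667, 0.04166667, 0.04166667, 0.04166667, 0.16666667, 0.04166667, giving 1−D = 0.81944444.
Difference = |0.71286085 − 0.81944444| = 0.10658359, i.e. 0.1066 to 4 decimal places.

0.1066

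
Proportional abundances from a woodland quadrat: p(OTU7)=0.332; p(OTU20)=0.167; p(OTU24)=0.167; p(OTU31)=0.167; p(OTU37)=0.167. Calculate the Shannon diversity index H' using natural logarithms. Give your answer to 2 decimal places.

1.56

Each pᵢ ln pᵢ term (working shown to 4 dp, full precision carried): 0.332×(-1.1026)=-0.3661, 0.167×(-1.7898)=-0.2989, 0.167×(-1.7898)=-0.2989, 0.167×(-1.7898)=-0.2989, 0.167×(-1.7898)=-0.2989.
Sum = -1.5616, so H' = 1.56.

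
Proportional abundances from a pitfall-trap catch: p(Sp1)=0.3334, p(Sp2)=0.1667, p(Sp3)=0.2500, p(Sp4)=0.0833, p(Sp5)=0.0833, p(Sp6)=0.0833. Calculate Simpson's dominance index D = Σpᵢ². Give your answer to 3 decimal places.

D = 0.3334² + 0.1667² + 0.25² + 0.0833² + 0.0833² + 0.0833² = 0.11116 + 0.02779 + 0.06250 + 0.00694 + 0.00694 + 0.00694 = 0.22226 (working shown to 5 dp, full precision carried).
To 3 decimal places, D = 0.222.

0.222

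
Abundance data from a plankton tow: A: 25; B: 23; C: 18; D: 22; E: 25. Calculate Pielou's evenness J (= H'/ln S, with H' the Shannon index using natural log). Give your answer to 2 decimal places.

1.00

Total N = 25+23+18+22+25 = 113, so the proportions are 0.2212, 0.2035, 0.1593, 0.1947, 0.2212 (working shown to 4 dp, full precision carried).
H' = −Σ pᵢ ln pᵢ = −((-0.3337) + (-0.3240) + (-0.2926) + (-0.3186) + (-0.3337)) = 1.6027.
With S = 5 species, ln S = 1.6094, so J = 1.6027/1.6094 = 0.9958, i.e. 1.00 to 2 decimal places.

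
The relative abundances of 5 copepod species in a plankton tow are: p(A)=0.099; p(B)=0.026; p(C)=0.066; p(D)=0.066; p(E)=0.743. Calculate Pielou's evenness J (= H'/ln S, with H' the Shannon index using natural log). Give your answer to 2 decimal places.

0.56

H' = −Σ pᵢ ln pᵢ = −((-0.2290) + (-0.0949) + (-0.1794) + (-0.1794) + (-0.2207)) = 0.9033 (working shown to 4 dp, full precision carried).
With S = 5 species, ln S = 1.6094, so J = 0.9033/1.6094 = 0.5613, i.e. 0.56 to 2 decimal places.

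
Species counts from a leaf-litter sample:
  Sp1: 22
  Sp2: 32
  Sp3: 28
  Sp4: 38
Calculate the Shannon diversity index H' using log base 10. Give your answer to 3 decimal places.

0.594

Total N = 22+32+28+38 = 120, so the proportions are 0.18333, 0.26667, 0.23333, 0.31667 (working shown to 5 dp, full precision carried).
Each pᵢ log₁₀ pᵢ term: 0.18333×(-0.73676)=-0.13507, 0.26667×(-0.57403)=-0.15308, 0.23333×(-0.63202)=-0.14747, 0.31667×(-0.49940)=-0.15814.
Sum = -0.59376, so H' = 0.594.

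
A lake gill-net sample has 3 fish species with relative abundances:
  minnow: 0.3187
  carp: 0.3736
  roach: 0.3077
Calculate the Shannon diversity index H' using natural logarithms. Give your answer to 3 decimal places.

Each pᵢ ln pᵢ term (working shown to 5 dp, full precision carried): 0.3187×(-1.14351)=-0.36444, 0.3736×(-0.98457)=-0.36784, 0.3077×(-1.17863)=-0.36266.
Sum = -1.09493, so H' = 1.095.

1.095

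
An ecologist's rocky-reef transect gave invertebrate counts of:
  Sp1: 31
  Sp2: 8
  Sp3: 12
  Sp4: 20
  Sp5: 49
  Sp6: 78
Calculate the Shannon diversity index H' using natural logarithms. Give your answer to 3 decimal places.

1.534

Total N = 31+8+12+20+49+78 = 198, so the proportions are 0.15657, 0.0404, 0.06061, 0.10101, 0.24747, 0.39394 (working shown to 5 dp, full precision carried).
Each pᵢ ln pᵢ term: 0.15657×(-1.85428)=-0.29032, 0.0404×(-3.20883)=-0.12965, 0.06061×(-2.80336)=-0.16990, 0.10101×(-2.29253)=-0.23157, 0.24747×(-1.39645)=-0.34559, 0.39394×(-0.93156)=-0.36698.
Sum = -1.53400, so H' = 1.534.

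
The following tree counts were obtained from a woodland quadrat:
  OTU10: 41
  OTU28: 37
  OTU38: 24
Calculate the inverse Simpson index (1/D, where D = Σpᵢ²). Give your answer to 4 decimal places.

2.8693

Total N = 41+37+24 = 102, so the proportions are 0.4019608, 0.3627451, 0.2352941 (working shown to 7 dp, full precision carried).
D = 0.4019608² + 0.3627451² + 0.2352941² = 0.1615725 + 0.1315840 + 0.0553633 = 0.3485198.
So 1/D = 2.869277, i.e. 2.8693 to 4 decimal places.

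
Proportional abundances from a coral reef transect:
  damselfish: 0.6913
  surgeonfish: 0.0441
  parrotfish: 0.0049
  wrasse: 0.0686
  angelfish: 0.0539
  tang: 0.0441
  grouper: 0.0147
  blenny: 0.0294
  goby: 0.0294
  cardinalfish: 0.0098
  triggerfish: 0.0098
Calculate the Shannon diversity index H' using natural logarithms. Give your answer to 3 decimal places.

1.258

Each pᵢ ln pᵢ term (working shown to 5 dp, full precision carried): 0.6913×(-0.36918)=-0.25522, 0.0441×(-3.12130)=-0.13765, 0.0049×(-5.31852)=-0.02606, 0.0686×(-2.67946)=-0.18381, 0.0539×(-2.92062)=-0.15742, 0.0441×(-3.12130)=-0.13765, 0.0147×(-4.21991)=-0.06203, 0.0294×(-3.52676)=-0.10369, 0.0294×(-3.52676)=-0.10369, 0.0098×(-4.62537)=-0.04533, 0.0098×(-4.62537)=-0.04533.
Sum = -1.25787, so H' = 1.258.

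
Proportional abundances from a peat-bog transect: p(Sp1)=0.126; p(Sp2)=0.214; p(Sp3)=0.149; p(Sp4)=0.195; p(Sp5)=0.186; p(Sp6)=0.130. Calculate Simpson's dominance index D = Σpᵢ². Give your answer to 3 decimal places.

0.173

D = 0.126² + 0.214² + 0.149² + 0.195² + 0.186² + 0.13² = 0.01588 + 0.04580 + 0.02220 + 0.03803 + 0.03460 + 0.01690 = 0.17339 (working shown to 5 dp, full precision carried).
To 3 decimal places, D = 0.173.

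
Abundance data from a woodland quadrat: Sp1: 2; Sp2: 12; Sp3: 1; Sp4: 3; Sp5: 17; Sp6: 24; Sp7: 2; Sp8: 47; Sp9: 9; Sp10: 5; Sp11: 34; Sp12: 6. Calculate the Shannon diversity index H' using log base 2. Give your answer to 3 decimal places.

Total N = 2+12+1+3+17+24+2+47+9+5+34+6 = 162, so the proportions are 0.01235, 0.07407, 0.00617, 0.01852, 0.10494, 0.14815, 0.01235, 0.29012, 0.05556, 0.03086, 0.20988, 0.03704 (working shown to 5 dp, full precision carried).
Each pᵢ log₂ pᵢ term: 0.01235×(-6.33985)=-0.07827, 0.07407×(-3.75489)=-0.27814, 0.00617×(-7.33985)=-0.04531, 0.01852×(-5.75489)=-0.10657, 0.10494×(-3.25239)=-0.34130, 0.14815×(-2.75489)=-0.40813, 0.01235×(-6.33985)=-0.07827, 0.29012×(-1.78526)=-0.51795, 0.05556×(-4.16993)=-0.23166, 0.03086×(-5.01792)=-0.15487, 0.20988×(-2.25239)=-0.47272, 0.03704×(-4.75489)=-0.17611.
Sum = -2.88930, so H' = 2.889.

2.889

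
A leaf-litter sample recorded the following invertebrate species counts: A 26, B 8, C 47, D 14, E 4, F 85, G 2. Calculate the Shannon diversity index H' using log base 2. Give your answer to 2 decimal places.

2.08

Total N = 26+8+47+14+4+85+2 = 186, so the proportions are 0.1398, 0.043, 0.2527, 0.0753, 0.0215, 0.457, 0.0108 (working shown to 4 dp, full precision carried).
Each pᵢ log₂ pᵢ term: 0.1398×(-2.8387)=-0.3968, 0.043×(-4.5392)=-0.1952, 0.2527×(-1.9846)=-0.5015, 0.0753×(-3.7318)=-0.2809, 0.0215×(-5.5392)=-0.1191, 0.457×(-1.1298)=-0.5163, 0.0108×(-6.5392)=-0.0703.
Sum = -2.0801, so H' = 2.08.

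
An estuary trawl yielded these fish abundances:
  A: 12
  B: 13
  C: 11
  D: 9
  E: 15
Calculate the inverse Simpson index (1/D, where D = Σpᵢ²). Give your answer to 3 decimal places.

4.865

Total N = 12+13+11+9+15 = 60, so the proportions are 0.2, 0.2166667, 0.1833333, 0.15, 0.25 (working shown to 7 dp, full precision carried).
D = 0.2² + 0.2166667² + 0.1833333² + 0.15² + 0.25² = 0.0400000 + 0.0469444 + 0.0336111 + 0.0225000 + 0.0625000 = 0.2055556.
So 1/D = 4.86486, i.e. 4.865 to 3 decimal places.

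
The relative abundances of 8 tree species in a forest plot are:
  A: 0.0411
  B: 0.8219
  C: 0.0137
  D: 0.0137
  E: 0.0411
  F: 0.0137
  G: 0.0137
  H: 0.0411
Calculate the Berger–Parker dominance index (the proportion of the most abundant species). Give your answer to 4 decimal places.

The largest proportion is 0.8219, i.e. d = 0.8219 to 4 decimal places.

0.8219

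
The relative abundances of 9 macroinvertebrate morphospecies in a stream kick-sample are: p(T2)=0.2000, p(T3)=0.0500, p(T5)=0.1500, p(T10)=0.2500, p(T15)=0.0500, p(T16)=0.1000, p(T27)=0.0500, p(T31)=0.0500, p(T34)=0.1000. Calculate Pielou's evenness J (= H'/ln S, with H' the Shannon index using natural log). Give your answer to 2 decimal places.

H' = −Σ pᵢ ln pᵢ = −((-0.3219) + (-0.1498) + (-0.2846) + (-0.3466) + (-0.1498) + (-0.2303) + (-0.1498) + (-0.1498) + (-0.2303)) = 2.0127 (working shown to 4 dp, full precision carried).
With S = 9 species, ln S = 2.1972, so J = 2.0127/2.1972 = 0.9160, i.e. 0.92 to 2 decimal places.

0.92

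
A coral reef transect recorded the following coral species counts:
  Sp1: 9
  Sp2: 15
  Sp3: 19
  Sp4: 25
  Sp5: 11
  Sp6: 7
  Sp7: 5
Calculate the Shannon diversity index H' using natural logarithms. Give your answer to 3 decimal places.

Total N = 9+15+19+25+11+7+5 = 91, so the proportions are 0.0989, 0.16484, 0.20879, 0.27473, 0.12088, 0.07692, 0.05495 (working shown to 5 dp, full precision carried).
Each pᵢ ln pᵢ term: 0.0989×(-2.31363)=-0.22882, 0.16484×(-1.80281)=-0.29717, 0.20879×(-1.56642)=-0.32705, 0.27473×(-1.29198)=-0.35494, 0.12088×(-2.11296)=-0.25541, 0.07692×(-2.56495)=-0.19730, 0.05495×(-2.90142)=-0.15942.
Sum = -1.82012, so H' = 1.820.

1.820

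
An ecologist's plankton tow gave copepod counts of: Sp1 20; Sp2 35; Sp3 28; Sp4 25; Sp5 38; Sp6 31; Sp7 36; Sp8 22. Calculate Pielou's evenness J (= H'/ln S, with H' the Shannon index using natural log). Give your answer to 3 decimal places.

0.989

Total N = 20+35+28+25+38+31+36+22 = 235, so the proportions are 0.08511, 0.14894, 0.11915, 0.10638, 0.1617, 0.13191, 0.15319, 0.09362 (working shown to 5 dp, full precision carried).
H' = −Σ pᵢ ln pᵢ = −((-0.20969) + (-0.28361) + (-0.25348) + (-0.23837) + (-0.29462) + (-0.26721) + (-0.28740) + (-0.22174)) = 2.05611.
With S = 8 species, ln S = 2.07944, so J = 2.05611/2.07944 = 0.98878, i.e. 0.989 to 3 decimal places.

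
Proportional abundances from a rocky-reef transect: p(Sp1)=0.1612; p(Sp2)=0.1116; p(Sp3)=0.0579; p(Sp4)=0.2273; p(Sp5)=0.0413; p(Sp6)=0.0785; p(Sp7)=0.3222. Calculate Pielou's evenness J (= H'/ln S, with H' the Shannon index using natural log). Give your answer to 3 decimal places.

H' = −Σ pᵢ ln pᵢ = −((-0.29421) + (-0.24472) + (-0.16496) + (-0.33674) + (-0.13162) + (-0.19976) + (-0.36492)) = 1.73692 (working shown to 5 dp, full precision carried).
With S = 7 species, ln S = 1.94591, so J = 1.73692/1.94591 = 0.89260, i.e. 0.893 to 3 decimal places.

0.893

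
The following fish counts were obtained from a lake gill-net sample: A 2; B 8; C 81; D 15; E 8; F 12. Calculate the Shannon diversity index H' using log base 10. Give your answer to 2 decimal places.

0.51

Total N = 2+8+81+15+8+12 = 126, so the proportions are 0.0159, 0.0635, 0.6429, 0.119, 0.0635, 0.0952 (working shown to 4 dp, full precision carried).
Each pᵢ log₁₀ pᵢ term: 0.0159×(-1.7993)=-0.0286, 0.0635×(-1.1973)=-0.0760, 0.6429×(-0.1919)=-0.1234, 0.119×(-0.9243)=-0.1100, 0.0635×(-1.1973)=-0.0760, 0.0952×(-1.0212)=-0.0973.
Sum = -0.5112, so H' = 0.51.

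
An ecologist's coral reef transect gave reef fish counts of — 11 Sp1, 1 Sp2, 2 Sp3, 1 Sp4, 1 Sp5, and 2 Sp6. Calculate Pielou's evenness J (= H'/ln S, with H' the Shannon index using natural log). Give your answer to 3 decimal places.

Total N = 11+1+2+1+1+2 = 18, so the proportions are 0.61111, 0.05556, 0.11111, 0.05556, 0.05556, 0.11111 (working shown to 5 dp, full precision carried).
H' = −Σ pᵢ ln pᵢ = −((-0.30096) + (-0.16058) + (-0.24414) + (-0.16058) + (-0.16058) + (-0.24414)) = 1.27096.
With S = 6 species, ln S = 1.79176, so J = 1.27096/1.79176 = 0.70934, i.e. 0.709 to 3 decimal places.

0.709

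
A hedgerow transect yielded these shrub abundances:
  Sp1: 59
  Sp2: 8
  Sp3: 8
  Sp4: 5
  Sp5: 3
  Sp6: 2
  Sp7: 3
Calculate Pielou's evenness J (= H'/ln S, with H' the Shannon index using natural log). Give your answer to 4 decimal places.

0.6081

Total N = 59+8+8+5+3+2+3 = 88, so the proportions are 0.670455, 0.090909, 0.090909, 0.056818, 0.034091, 0.022727, 0.034091 (working shown to 6 dp, full precision carried).
H' = −Σ pᵢ ln pᵢ = −((-0.268047) + (-0.217990) + (-0.217990) + (-0.162949) + (-0.115184) + (-0.086004) + (-0.115184)) = 1.183349.
With S = 7 species, ln S = 1.945910, so J = 1.183349/1.945910 = 0.608121, i.e. 0.6081 to 4 decimal places.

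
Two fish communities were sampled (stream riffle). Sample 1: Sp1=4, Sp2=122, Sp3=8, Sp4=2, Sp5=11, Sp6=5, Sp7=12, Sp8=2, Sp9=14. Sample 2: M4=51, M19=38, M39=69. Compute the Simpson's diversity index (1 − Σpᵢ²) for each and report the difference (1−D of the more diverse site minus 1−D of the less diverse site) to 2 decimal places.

Sample 1: N=180, proportions 0.0222, 0.6778, 0.0444, 0.0111, 0.0611, 0.0278, 0.0667, 0.0111, 0.0778, giving 1−D = 0.5229 (working shown to 4 dp, full precision carried).
Sample 2: N=158, proportions 0.3228, 0.2405, 0.4367, giving 1−D = 0.6473.
Difference = |0.5229 − 0.6473| = 0.1244, i.e. 0.12 to 2 decimal places.

0.12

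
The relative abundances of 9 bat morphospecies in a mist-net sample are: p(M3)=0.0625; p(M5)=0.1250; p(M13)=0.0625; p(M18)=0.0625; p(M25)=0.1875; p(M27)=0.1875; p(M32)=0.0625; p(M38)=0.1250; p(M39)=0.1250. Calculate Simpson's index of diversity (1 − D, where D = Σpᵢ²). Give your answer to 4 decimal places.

0.8672

D = 0.0625² + 0.125² + 0.0625² + 0.0625² + 0.1875² + 0.1875² + 0.0625² + 0.125² + 0.125² = 0.003906 + 0.015625 + 0.003906 + 0.003906 + 0.035156 + 0.035156 + 0.003906 + 0.015625 + 0.015625 = 0.132812 (working shown to 6 dp, full precision carried).
So 1 − D = 0.867188, i.e. 0.8672 to 4 decimal places.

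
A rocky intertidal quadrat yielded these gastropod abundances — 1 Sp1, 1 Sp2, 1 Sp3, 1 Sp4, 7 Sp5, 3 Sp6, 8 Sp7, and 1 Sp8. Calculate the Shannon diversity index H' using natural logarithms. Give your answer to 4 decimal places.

Total N = 1+1+1+1+7+3+8+1 = 23, so the proportions are 0.043478, 0.043478, 0.043478, 0.043478, 0.304348, 0.130435, 0.347826, 0.043478 (working shown to 6 dp, full precision carried).
Each pᵢ ln pᵢ term: 0.043478×(-3.135494)=-0.136326, 0.043478×(-3.135494)=-0.136326, 0.043478×(-3.135494)=-0.136326, 0.043478×(-3.135494)=-0.136326, 0.304348×(-1.189584)=-0.362047, 0.130435×(-2.036882)=-0.265680, 0.347826×(-1.056053)=-0.367323, 0.043478×(-3.135494)=-0.136326.
Sum = -1.676679, so H' = 1.6767.

1.6767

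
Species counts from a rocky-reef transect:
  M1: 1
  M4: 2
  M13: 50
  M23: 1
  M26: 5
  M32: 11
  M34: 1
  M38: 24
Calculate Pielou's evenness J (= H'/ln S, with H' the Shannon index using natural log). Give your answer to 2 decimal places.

Total N = 1+2+50+1+5+11+1+24 = 95, so the proportions are 0.0105, 0.0211, 0.5263, 0.0105, 0.0526, 0.1158, 0.0105, 0.2526 (working shown to 4 dp, full precision carried).
H' = −Σ pᵢ ln pᵢ = −((-0.0479) + (-0.0813) + (-0.3378) + (-0.0479) + (-0.1550) + (-0.2496) + (-0.0479) + (-0.3476)) = 1.3151.
With S = 8 species, ln S = 2.0794, so J = 1.3151/2.0794 = 0.6324, i.e. 0.63 to 2 decimal places.

0.63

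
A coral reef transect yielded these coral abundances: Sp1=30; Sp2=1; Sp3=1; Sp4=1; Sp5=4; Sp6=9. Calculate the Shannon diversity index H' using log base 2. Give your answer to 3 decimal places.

1.529

Total N = 30+1+1+1+4+9 = 46, so the proportions are 0.65217, 0.02174, 0.02174, 0.02174, 0.08696, 0.19565 (working shown to 5 dp, full precision carried).
Each pᵢ log₂ pᵢ term: 0.65217×(-0.61667)=-0.40218, 0.02174×(-5.52356)=-0.12008, 0.02174×(-5.52356)=-0.12008, 0.02174×(-5.52356)=-0.12008, 0.08696×(-3.52356)=-0.30640, 0.19565×(-2.35364)=-0.46049.
Sum = -1.52930, so H' = 1.529.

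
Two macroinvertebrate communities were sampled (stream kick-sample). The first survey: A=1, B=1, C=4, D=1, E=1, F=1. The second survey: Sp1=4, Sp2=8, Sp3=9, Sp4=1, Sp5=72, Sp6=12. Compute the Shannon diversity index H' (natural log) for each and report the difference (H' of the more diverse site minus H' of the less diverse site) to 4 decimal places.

0.4997

The first survey: N=9, proportions 0.111111, 0.111111, 0.444444, 0.111111, 0.111111, 0.111111, giving H' = 1.581094 (working shown to 6 dp, full precision carried).
The second survey: N=106, proportions 0.037736, 0.075472, 0.084906, 0.009434, 0.679245, 0.113208, giving H' = 1.081415.
Difference = |1.581094 − 1.081415| = 0.499679, i.e. 0.4997 to 4 decimal places.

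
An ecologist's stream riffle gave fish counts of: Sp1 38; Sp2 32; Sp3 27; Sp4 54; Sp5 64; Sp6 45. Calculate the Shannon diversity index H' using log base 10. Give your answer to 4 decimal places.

0.7597

Total N = 38+32+27+54+64+45 = 260, so the proportions are 0.146154, 0.123077, 0.103846, 0.207692, 0.246154, 0.173077 (working shown to 6 dp, full precision carried).
Each pᵢ log₁₀ pᵢ term: 0.146154×(-0.835190)=-0.122066, 0.123077×(-0.909823)=-0.111978, 0.103846×(-0.983610)=-0.102144, 0.207692×(-0.682580)=-0.141767, 0.246154×(-0.608793)=-0.149857, 0.173077×(-0.761761)=-0.131843.
Sum = -0.759655, so H' = 0.7597.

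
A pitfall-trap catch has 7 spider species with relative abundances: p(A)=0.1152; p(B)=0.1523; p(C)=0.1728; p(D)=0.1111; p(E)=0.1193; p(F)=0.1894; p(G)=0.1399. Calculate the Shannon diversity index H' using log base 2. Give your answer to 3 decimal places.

2.780

Each pᵢ log₂ pᵢ term (working shown to 5 dp, full precision carried): 0.1152×(-3.11779)=-0.35917, 0.1523×(-2.71501)=-0.41350, 0.1728×(-2.53282)=-0.43767, 0.1111×(-3.17007)=-0.35219, 0.1193×(-3.06733)=-0.36593, 0.1894×(-2.40049)=-0.45465, 0.1399×(-2.83753)=-0.39697.
Sum = -2.78009, so H' = 2.780.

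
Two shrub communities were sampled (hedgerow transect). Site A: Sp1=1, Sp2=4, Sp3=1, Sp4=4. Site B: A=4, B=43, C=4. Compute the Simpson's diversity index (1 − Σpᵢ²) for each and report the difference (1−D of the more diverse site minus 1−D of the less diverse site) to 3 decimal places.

0.383

Site A: N=10, proportions 0.1, 0.4, 0.1, 0.4, giving 1−D = 0.66000 (working shown to 5 dp, full precision carried).
Site B: N=51, proportions 0.07843, 0.84314, 0.07843, giving 1−D = 0.27682.
Difference = |0.66000 − 0.27682| = 0.38318, i.e. 0.383 to 3 decimal places.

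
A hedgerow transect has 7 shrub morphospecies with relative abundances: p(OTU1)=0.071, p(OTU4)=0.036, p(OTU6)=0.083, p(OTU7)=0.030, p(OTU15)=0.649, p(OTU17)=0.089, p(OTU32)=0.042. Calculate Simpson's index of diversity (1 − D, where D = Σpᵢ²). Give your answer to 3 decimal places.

0.555

D = 0.071² + 0.036² + 0.083² + 0.03² + 0.649² + 0.089² + 0.042² = 0.00504 + 0.00130 + 0.00689 + 0.00090 + 0.42120 + 0.00792 + 0.00176 = 0.44501 (working shown to 5 dp, full precision carried).
So 1 − D = 0.55499, i.e. 0.555 to 3 decimal places.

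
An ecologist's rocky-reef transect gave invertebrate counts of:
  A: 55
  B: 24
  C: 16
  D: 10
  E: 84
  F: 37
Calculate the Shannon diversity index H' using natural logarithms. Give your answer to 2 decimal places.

1.57

Total N = 55+24+16+10+84+37 = 226, so the proportions are 0.2434, 0.1062, 0.0708, 0.0442, 0.3717, 0.1637 (working shown to 4 dp, full precision carried).
Each pᵢ ln pᵢ term: 0.2434×(-1.4132)=-0.3439, 0.1062×(-2.2425)=-0.2381, 0.0708×(-2.6479)=-0.1875, 0.0442×(-3.1179)=-0.1380, 0.3717×(-0.9897)=-0.3679, 0.1637×(-1.8096)=-0.2963.
Sum = -1.5716, so H' = 1.57.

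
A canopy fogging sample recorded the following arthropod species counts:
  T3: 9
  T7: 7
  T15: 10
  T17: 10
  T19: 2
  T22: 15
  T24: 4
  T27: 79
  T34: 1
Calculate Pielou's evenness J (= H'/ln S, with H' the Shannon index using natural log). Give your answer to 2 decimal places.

Total N = 9+7+10+10+2+15+4+79+1 = 137, so the proportions are 0.0657, 0.0511, 0.073, 0.073, 0.0146, 0.1095, 0.0292, 0.5766, 0.0073 (working shown to 4 dp, full precision carried).
H' = −Σ pᵢ ln pᵢ = −((-0.1789) + (-0.1520) + (-0.1911) + (-0.1911) + (-0.0617) + (-0.2422) + (-0.1032) + (-0.3175) + (-0.0359)) = 1.4734.
With S = 9 species, ln S = 2.1972, so J = 1.4734/2.1972 = 0.6706, i.e. 0.67 to 2 decimal places.

0.67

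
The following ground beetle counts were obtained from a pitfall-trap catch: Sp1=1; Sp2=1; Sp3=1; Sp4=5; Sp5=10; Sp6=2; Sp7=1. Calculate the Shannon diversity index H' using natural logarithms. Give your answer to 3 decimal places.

1.499

Total N = 1+1+1+5+10+2+1 = 21, so the proportions are 0.04762, 0.04762, 0.04762, 0.2381, 0.47619, 0.09524, 0.04762 (working shown to 5 dp, full precision carried).
Each pᵢ ln pᵢ term: 0.04762×(-3.04452)=-0.14498, 0.04762×(-3.04452)=-0.14498, 0.04762×(-3.04452)=-0.14498, 0.2381×(-1.43508)=-0.34169, 0.47619×(-0.74194)=-0.35330, 0.09524×(-2.35138)=-0.22394, 0.04762×(-3.04452)=-0.14498.
Sum = -1.49884, so H' = 1.499.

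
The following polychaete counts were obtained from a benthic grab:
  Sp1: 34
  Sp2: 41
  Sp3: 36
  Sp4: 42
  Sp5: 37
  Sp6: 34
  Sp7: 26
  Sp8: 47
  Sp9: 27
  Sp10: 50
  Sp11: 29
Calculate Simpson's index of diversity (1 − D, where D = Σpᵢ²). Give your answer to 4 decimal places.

0.9053

Total N = 34+41+36+42+37+34+26+47+27+50+29 = 403, so the proportions are 0.084367, 0.101737, 0.08933, 0.104218, 0.091811, 0.084367, 0.064516, 0.116625, 0.066998, 0.124069, 0.07196 (working shown to 6 dp, full precision carried).
D = 0.084367² + 0.101737² + 0.08933² + 0.104218² + 0.091811² + 0.084367² + 0.064516² + 0.116625² + 0.066998² + 0.124069² + 0.07196² = 0.007118 + 0.010350 + 0.007980 + 0.010861 + 0.008429 + 0.007118 + 0.004162 + 0.013601 + 0.004489 + 0.015393 + 0.005178 = 0.094681.
So 1 − D = 0.905319, i.e. 0.9053 to 4 decimal places.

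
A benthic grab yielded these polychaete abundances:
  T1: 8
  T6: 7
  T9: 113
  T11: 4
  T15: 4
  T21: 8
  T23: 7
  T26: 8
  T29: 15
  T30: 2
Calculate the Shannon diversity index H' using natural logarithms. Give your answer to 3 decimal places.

Total N = 8+7+113+4+4+8+7+8+15+2 = 176, so the proportions are 0.04545, 0.03977, 0.64205, 0.02273, 0.02273, 0.04545, 0.03977, 0.04545, 0.08523, 0.01136 (working shown to 5 dp, full precision carried).
Each pᵢ ln pᵢ term: 0.04545×(-3.09104)=-0.14050, 0.03977×(-3.22457)=-0.12825, 0.64205×(-0.44310)=-0.28449, 0.02273×(-3.78419)=-0.08600, 0.02273×(-3.78419)=-0.08600, 0.04545×(-3.09104)=-0.14050, 0.03977×(-3.22457)=-0.12825, 0.04545×(-3.09104)=-0.14050, 0.08523×(-2.46243)=-0.20987, 0.01136×(-4.47734)=-0.05088.
Sum = -1.39525, so H' = 1.395.

1.395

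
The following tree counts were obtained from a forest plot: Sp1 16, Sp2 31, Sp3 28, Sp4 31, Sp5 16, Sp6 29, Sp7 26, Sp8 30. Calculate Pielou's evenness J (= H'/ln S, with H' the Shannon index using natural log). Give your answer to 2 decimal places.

0.99

Total N = 16+31+28+31+16+29+26+30 = 207, so the proportions are 0.0773, 0.1498, 0.1353, 0.1498, 0.0773, 0.1401, 0.1256, 0.1449 (working shown to 4 dp, full precision carried).
H' = −Σ pᵢ ln pᵢ = −((-0.1979) + (-0.2844) + (-0.2706) + (-0.2844) + (-0.1979) + (-0.2753) + (-0.2606) + (-0.2799)) = 2.0509.
With S = 8 species, ln S = 2.0794, so J = 2.0509/2.0794 = 0.9863, i.e. 0.99 to 2 decimal places.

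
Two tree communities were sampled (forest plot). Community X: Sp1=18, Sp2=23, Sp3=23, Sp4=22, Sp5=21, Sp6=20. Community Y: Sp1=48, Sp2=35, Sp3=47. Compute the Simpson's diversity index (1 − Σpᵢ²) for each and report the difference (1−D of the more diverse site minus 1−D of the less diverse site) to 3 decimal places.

0.172

Community X: N=127, proportions 0.1417323, 0.1811024, 0.1811024, 0.1732283, 0.1653543, 0.1574803, giving 1−D = 0.8321657 (working shown to 7 dp, full precision carried).
Community Y: N=130, proportions 0.3692308, 0.2692308, 0.3615385, giving 1−D = 0.6604734.
Difference = |0.8321657 − 0.6604734| = 0.1716923, i.e. 0.172 to 3 decimal places.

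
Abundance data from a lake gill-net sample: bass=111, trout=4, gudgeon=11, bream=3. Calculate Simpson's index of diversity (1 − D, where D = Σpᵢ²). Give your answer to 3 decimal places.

0.251

Total N = 111+4+11+3 = 129, so the proportions are 0.86047, 0.03101, 0.08527, 0.02326 (working shown to 5 dp, full precision carried).
D = 0.86047² + 0.03101² + 0.08527² + 0.02326² = 0.74040 + 0.00096 + 0.00727 + 0.00054 = 0.74917.
So 1 − D = 0.25083, i.e. 0.251 to 3 decimal places.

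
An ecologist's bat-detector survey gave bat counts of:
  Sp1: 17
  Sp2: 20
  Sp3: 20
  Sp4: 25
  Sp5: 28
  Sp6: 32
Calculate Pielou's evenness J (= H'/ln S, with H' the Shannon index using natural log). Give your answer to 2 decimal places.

0.99

Total N = 17+20+20+25+28+32 = 142, so the proportions are 0.1197, 0.1408, 0.1408, 0.1761, 0.1972, 0.2254 (working shown to 4 dp, full precision carried).
H' = −Σ pᵢ ln pᵢ = −((-0.2541) + (-0.2761) + (-0.2761) + (-0.3058) + (-0.3202) + (-0.3358)) = 1.7680.
With S = 6 species, ln S = 1.7918, so J = 1.7680/1.7918 = 0.9867, i.e. 0.99 to 2 decimal places.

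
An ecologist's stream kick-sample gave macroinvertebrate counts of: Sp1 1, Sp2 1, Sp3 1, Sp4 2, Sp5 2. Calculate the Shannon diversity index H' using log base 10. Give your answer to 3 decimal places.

0.673

Total N = 1+1+1+2+2 = 7, so the proportions are 0.14286, 0.14286, 0.14286, 0.28571, 0.28571 (working shown to 5 dp, full precision carried).
Each pᵢ log₁₀ pᵢ term: 0.14286×(-0.84510)=-0.12073, 0.14286×(-0.84510)=-0.12073, 0.14286×(-0.84510)=-0.12073, 0.28571×(-0.54407)=-0.15545, 0.28571×(-0.54407)=-0.15545.
Sum = -0.67308, so H' = 0.673.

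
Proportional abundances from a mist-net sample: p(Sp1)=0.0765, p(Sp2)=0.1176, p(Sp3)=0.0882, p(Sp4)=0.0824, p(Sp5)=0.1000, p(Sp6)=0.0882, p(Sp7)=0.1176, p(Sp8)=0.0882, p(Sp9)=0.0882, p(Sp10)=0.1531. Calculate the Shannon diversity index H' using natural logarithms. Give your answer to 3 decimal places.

2.280

Each pᵢ ln pᵢ term (working shown to 5 dp, full precision carried): 0.0765×(-2.57046)=-0.19664, 0.1176×(-2.14047)=-0.25172, 0.0882×(-2.42815)=-0.21416, 0.0824×(-2.49617)=-0.20568, 0.1×(-2.30259)=-0.23026, 0.0882×(-2.42815)=-0.21416, 0.1176×(-2.14047)=-0.25172, 0.0882×(-2.42815)=-0.21416, 0.0882×(-2.42815)=-0.21416, 0.1531×(-1.87666)=-0.28732.
Sum = -2.27999, so H' = 2.280.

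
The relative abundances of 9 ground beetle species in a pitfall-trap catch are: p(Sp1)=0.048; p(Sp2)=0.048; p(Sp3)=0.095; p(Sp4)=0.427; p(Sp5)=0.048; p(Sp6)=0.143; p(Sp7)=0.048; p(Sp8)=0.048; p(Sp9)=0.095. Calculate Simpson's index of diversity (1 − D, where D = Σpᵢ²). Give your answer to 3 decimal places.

D = 0.048² + 0.048² + 0.095² + 0.427² + 0.048² + 0.143² + 0.048² + 0.048² + 0.095² = 0.00230 + 0.00230 + 0.00903 + 0.18233 + 0.00230 + 0.02045 + 0.00230 + 0.00230 + 0.00903 = 0.23235 (working shown to 5 dp, full precision carried).
So 1 − D = 0.76765, i.e. 0.768 to 3 decimal places.

0.768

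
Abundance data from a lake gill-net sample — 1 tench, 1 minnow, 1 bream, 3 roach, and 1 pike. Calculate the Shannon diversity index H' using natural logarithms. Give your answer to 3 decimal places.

1.475

Total N = 1+1+1+3+1 = 7, so the proportions are 0.14286, 0.14286, 0.14286, 0.42857, 0.14286 (working shown to 5 dp, full precision carried).
Each pᵢ ln pᵢ term: 0.14286×(-1.94591)=-0.27799, 0.14286×(-1.94591)=-0.27799, 0.14286×(-1.94591)=-0.27799, 0.42857×(-0.84730)=-0.36313, 0.14286×(-1.94591)=-0.27799.
Sum = -1.47508, so H' = 1.475.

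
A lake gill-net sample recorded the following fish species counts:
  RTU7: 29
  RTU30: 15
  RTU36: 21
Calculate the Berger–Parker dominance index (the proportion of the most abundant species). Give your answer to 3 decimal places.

Total N = 29+15+21 = 65, so the proportions are 0.44615, 0.23077, 0.32308 (working shown to 5 dp, full precision carried).
The largest proportion is 0.44615, i.e. d = 0.446 to 3 decimal places.

0.446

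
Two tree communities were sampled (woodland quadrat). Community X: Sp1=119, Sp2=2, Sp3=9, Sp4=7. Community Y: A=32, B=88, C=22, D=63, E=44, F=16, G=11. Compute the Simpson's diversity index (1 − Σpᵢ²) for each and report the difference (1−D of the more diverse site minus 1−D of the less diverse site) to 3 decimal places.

Community X: N=137, proportions 0.86861, 0.0146, 0.06569, 0.05109, giving 1−D = 0.23837 (working shown to 5 dp, full precision carried).
Community Y: N=276, proportions 0.11594, 0.31884, 0.07971, 0.22826, 0.15942, 0.05797, 0.03986, giving 1−D = 0.79608.
Difference = |0.23837 − 0.79608| = 0.55771, i.e. 0.558 to 3 decimal places.

0.558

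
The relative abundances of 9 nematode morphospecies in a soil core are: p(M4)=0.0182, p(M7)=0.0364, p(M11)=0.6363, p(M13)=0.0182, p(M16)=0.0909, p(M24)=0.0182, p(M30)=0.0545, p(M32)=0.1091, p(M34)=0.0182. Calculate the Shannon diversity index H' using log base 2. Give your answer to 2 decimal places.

1.90

Each pᵢ log₂ pᵢ term (working shown to 4 dp, full precision carried): 0.0182×(-5.7799)=-0.1052, 0.0364×(-4.7799)=-0.1740, 0.6363×(-0.6522)=-0.4150, 0.0182×(-5.7799)=-0.1052, 0.0909×(-3.4596)=-0.3145, 0.0182×(-5.7799)=-0.1052, 0.0545×(-4.1976)=-0.2288, 0.1091×(-3.1963)=-0.3487, 0.0182×(-5.7799)=-0.1052.
Sum = -1.9017, so H' = 1.90.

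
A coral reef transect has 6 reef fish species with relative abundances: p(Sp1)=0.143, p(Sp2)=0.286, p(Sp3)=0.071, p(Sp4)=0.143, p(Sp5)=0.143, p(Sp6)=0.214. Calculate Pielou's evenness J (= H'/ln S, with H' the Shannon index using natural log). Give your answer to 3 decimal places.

H' = −Σ pᵢ ln pᵢ = −((-0.27812) + (-0.35800) + (-0.18780) + (-0.27812) + (-0.27812) + (-0.32994)) = 1.71011 (working shown to 5 dp, full precision carried).
With S = 6 species, ln S = 1.79176, so J = 1.71011/1.79176 = 0.95443, i.e. 0.954 to 3 decimal places.

0.954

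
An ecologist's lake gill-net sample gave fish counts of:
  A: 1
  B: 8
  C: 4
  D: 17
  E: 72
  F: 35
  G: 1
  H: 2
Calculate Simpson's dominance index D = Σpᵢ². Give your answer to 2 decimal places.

0.35

Total N = 1+8+4+17+72+35+1+2 = 140, so the proportions are 0.0071, 0.0571, 0.0286, 0.1214, 0.5143, 0.25, 0.0071, 0.0143 (working shown to 4 dp, full precision carried).
D = 0.0071² + 0.0571² + 0.0286² + 0.1214² + 0.5143² + 0.25² + 0.0071² + 0.0143² = 0.0001 + 0.0033 + 0.0008 + 0.0147 + 0.2645 + 0.0625 + 0.0001 + 0.0002 = 0.3461.
To 2 decimal places, D = 0.35.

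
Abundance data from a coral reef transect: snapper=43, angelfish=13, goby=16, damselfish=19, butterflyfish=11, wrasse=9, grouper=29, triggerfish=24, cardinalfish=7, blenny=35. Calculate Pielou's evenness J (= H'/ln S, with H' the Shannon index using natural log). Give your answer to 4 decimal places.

Total N = 43+13+16+19+11+9+29+24+7+35 = 206, so the proportions are 0.208738, 0.063107, 0.07767, 0.092233, 0.053398, 0.043689, 0.140777, 0.116505, 0.033981, 0.169903 (working shown to 6 dp, full precision carried).
H' = −Σ pᵢ ln pᵢ = −((-0.327025) + (-0.174359) + (-0.198469) + (-0.219832) + (-0.156455) + (-0.136776) + (-0.276004) + (-0.250465) + (-0.114921) + (-0.301158)) = 2.155464.
With S = 10 species, ln S = 2.302585, so J = 2.155464/2.302585 = 0.936106, i.e. 0.9361 to 4 decimal places.

0.9361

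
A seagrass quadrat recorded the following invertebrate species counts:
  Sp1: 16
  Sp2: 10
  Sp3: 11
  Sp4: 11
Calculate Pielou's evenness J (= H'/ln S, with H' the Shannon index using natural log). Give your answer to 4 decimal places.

Total N = 16+10+11+11 = 48, so the proportions are 0.333333, 0.208333, 0.229167, 0.229167 (working shown to 6 dp, full precision carried).
H' = −Σ pᵢ ln pᵢ = −((-0.366204) + (-0.326795) + (-0.337633) + (-0.337633)) = 1.368264.
With S = 4 species, ln S = 1.386294, so J = 1.368264/1.386294 = 0.986994, i.e. 0.9870 to 4 decimal places.

0.9870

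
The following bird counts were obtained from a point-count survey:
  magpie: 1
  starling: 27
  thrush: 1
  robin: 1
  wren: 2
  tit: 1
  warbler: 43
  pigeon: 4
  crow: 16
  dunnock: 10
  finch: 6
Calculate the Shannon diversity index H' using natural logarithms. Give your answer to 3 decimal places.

1.720

Total N = 1+27+1+1+2+1+43+4+16+10+6 = 112, so the proportions are 0.00893, 0.24107, 0.00893, 0.00893, 0.01786, 0.00893, 0.38393, 0.03571, 0.14286, 0.08929, 0.05357 (working shown to 5 dp, full precision carried).
Each pᵢ ln pᵢ term: 0.00893×(-4.71850)=-0.04213, 0.24107×(-1.42266)=-0.34296, 0.00893×(-4.71850)=-0.04213, 0.00893×(-4.71850)=-0.04213, 0.01786×(-4.02535)=-0.07188, 0.00893×(-4.71850)=-0.04213, 0.38393×(-0.95730)=-0.36753, 0.03571×(-3.33220)=-0.11901, 0.14286×(-1.94591)=-0.27799, 0.08929×(-2.41591)=-0.21571, 0.05357×(-2.92674)=-0.15679.
Sum = -1.72039, so H' = 1.720.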